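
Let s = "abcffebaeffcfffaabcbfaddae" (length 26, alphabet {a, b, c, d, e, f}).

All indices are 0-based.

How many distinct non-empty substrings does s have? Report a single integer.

rank→(start, suffix):
  0 → (15, 'aabcbfaddae')
  1 → (16, 'abcbfaddae')
  2 → (0, 'abcffebaeffcfffaabcbfaddae')
  3 → (21, 'addae')
  4 → (24, 'ae')
  5 → (7, 'aeffcfffaabcbfaddae')
  6 → (6, 'baeffcfffaabcbfaddae')
  7 → (17, 'bcbfaddae')
  8 → (1, 'bcffebaeffcfffaabcbfaddae')
  9 → (19, 'bfaddae')
  10 → (18, 'cbfaddae')
  11 → (2, 'cffebaeffcfffaabcbfaddae')
  12 → (11, 'cfffaabcbfaddae')
  13 → (23, 'dae')
  14 → (22, 'ddae')
  15 → (25, 'e')
  16 → (5, 'ebaeffcfffaabcbfaddae')
  17 → (8, 'effcfffaabcbfaddae')
  18 → (14, 'faabcbfaddae')
  19 → (20, 'faddae')
  20 → (10, 'fcfffaabcbfaddae')
  21 → (4, 'febaeffcfffaabcbfaddae')
  22 → (13, 'ffaabcbfaddae')
  23 → (9, 'ffcfffaabcbfaddae')
  24 → (3, 'ffebaeffcfffaabcbfaddae')
  25 → (12, 'fffaabcbfaddae')

SA = [15, 16, 0, 21, 24, 7, 6, 17, 1, 19, 18, 2, 11, 23, 22, 25, 5, 8, 14, 20, 10, 4, 13, 9, 3, 12]
i: (SA[i-1],SA[i]) lcp shared
  1: (15,16) 1 'a'
  2: (16,0) 3 'abc'
  3: (0,21) 1 'a'
  4: (21,24) 1 'a'
  5: (24,7) 2 'ae'
  6: (7,6) 0 ''
  7: (6,17) 1 'b'
  8: (17,1) 2 'bc'
  9: (1,19) 1 'b'
  10: (19,18) 0 ''
  11: (18,2) 1 'c'
  12: (2,11) 3 'cff'
  13: (11,23) 0 ''
  14: (23,22) 1 'd'
  15: (22,25) 0 ''
  16: (25,5) 1 'e'
  17: (5,8) 1 'e'
  18: (8,14) 0 ''
  19: (14,20) 2 'fa'
  20: (20,10) 1 'f'
  21: (10,4) 1 'f'
  22: (4,13) 1 'f'
  23: (13,9) 2 'ff'
  24: (9,3) 2 'ff'
  25: (3,12) 2 'ff'

n(n+1)/2 = 26·27/2 = 351
Σ LCP = 0 + 1 + 3 + 1 + 1 + 2 + 0 + 1 + 2 + 1 + 0 + 1 + 3 + 0 + 1 + 0 + 1 + 1 + 0 + 2 + 1 + 1 + 1 + 2 + 2 + 2 = 30
distinct = 351 − 30 = 321

321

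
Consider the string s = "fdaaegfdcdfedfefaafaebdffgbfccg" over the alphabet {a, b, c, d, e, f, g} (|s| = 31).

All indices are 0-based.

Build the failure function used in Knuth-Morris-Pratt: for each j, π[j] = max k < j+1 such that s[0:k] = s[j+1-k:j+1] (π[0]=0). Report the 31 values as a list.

π[0] = 0
j=1 s[j]='d': π[1]=0 (border '')
j=2 s[j]='a': π[2]=0 (border '')
j=3 s[j]='a': π[3]=0 (border '')
j=4 s[j]='e': π[4]=0 (border '')
j=5 s[j]='g': π[5]=0 (border '')
j=6 s[j]='f': π[6]=1 (border 'f')
j=7 s[j]='d': π[7]=2 (border 'fd')
j=8 s[j]='c': k: 2→0; π[8]=0 (border '')
j=9 s[j]='d': π[9]=0 (border '')
j=10 s[j]='f': π[10]=1 (border 'f')
j=11 s[j]='e': k: 1→0; π[11]=0 (border '')
j=12 s[j]='d': π[12]=0 (border '')
j=13 s[j]='f': π[13]=1 (border 'f')
j=14 s[j]='e': k: 1→0; π[14]=0 (border '')
j=15 s[j]='f': π[15]=1 (border 'f')
j=16 s[j]='a': k: 1→0; π[16]=0 (border '')
j=17 s[j]='a': π[17]=0 (border '')
j=18 s[j]='f': π[18]=1 (border 'f')
j=19 s[j]='a': k: 1→0; π[19]=0 (border '')
j=20 s[j]='e': π[20]=0 (border '')
j=21 s[j]='b': π[21]=0 (border '')
j=22 s[j]='d': π[22]=0 (border '')
j=23 s[j]='f': π[23]=1 (border 'f')
j=24 s[j]='f': k: 1→0; π[24]=1 (border 'f')
j=25 s[j]='g': k: 1→0; π[25]=0 (border '')
j=26 s[j]='b': π[26]=0 (border '')
j=27 s[j]='f': π[27]=1 (border 'f')
j=28 s[j]='c': k: 1→0; π[28]=0 (border '')
j=29 s[j]='c': π[29]=0 (border '')
j=30 s[j]='g': π[30]=0 (border '')

[0, 0, 0, 0, 0, 0, 1, 2, 0, 0, 1, 0, 0, 1, 0, 1, 0, 0, 1, 0, 0, 0, 0, 1, 1, 0, 0, 1, 0, 0, 0]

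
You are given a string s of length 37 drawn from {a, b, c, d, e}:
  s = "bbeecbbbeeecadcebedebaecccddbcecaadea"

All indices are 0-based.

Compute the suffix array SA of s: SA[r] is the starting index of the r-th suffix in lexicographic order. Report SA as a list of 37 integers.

[36, 32, 12, 33, 21, 20, 5, 0, 6, 28, 16, 1, 7, 31, 11, 4, 23, 24, 25, 14, 29, 27, 13, 26, 34, 18, 35, 19, 15, 30, 10, 3, 22, 17, 9, 2, 8]

rank | idx | suffix
   0 |  36 | a
   1 |  32 | aadea
   2 |  12 | adcebedebaecccddbcecaadea
   3 |  33 | adea
   4 |  21 | aecccddbcecaadea
   5 |  20 | baecccddbcecaadea
   6 |   5 | bbbeeecadcebedebaecccddbcecaadea
   7 |   0 | bbeecbbbeeecadcebedebaecccddbcecaadea
   8 |   6 | bbeeecadcebedebaecccddbcecaadea
   9 |  28 | bcecaadea
  10 |  16 | bedebaecccddbcecaadea
  11 |   1 | beecbbbeeecadcebedebaecccddbcecaadea
  12 |   7 | beeecadcebedebaecccddbcecaadea
  13 |  31 | caadea
  14 |  11 | cadcebedebaecccddbcecaadea
  15 |   4 | cbbbeeecadcebedebaecccddbcecaadea
  16 |  23 | cccddbcecaadea
  17 |  24 | ccddbcecaadea
  18 |  25 | cddbcecaadea
  19 |  14 | cebedebaecccddbcecaadea
  20 |  29 | cecaadea
  21 |  27 | dbcecaadea
  22 |  13 | dcebedebaecccddbcecaadea
  23 |  26 | ddbcecaadea
  24 |  34 | dea
  25 |  18 | debaecccddbcecaadea
  26 |  35 | ea
  27 |  19 | ebaecccddbcecaadea
  28 |  15 | ebedebaecccddbcecaadea
  29 |  30 | ecaadea
  30 |  10 | ecadcebedebaecccddbcecaadea
  31 |   3 | ecbbbeeecadcebedebaecccddbcecaadea
  32 |  22 | ecccddbcecaadea
  33 |  17 | edebaecccddbcecaadea
  34 |   9 | eecadcebedebaecccddbcecaadea
  35 |   2 | eecbbbeeecadcebedebaecccddbcecaadea
  36 |   8 | eeecadcebedebaecccddbcecaadea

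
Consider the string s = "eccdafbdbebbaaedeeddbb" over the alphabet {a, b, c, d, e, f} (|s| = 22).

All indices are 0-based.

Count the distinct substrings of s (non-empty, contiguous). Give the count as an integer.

234

rank→(start, suffix):
  0 → (12, 'aaedeeddbb')
  1 → (13, 'aedeeddbb')
  2 → (4, 'afbdbebbaaedeeddbb')
  3 → (21, 'b')
  4 → (11, 'baaedeeddbb')
  5 → (20, 'bb')
  6 → (10, 'bbaaedeeddbb')
  7 → (6, 'bdbebbaaedeeddbb')
  8 → (8, 'bebbaaedeeddbb')
  9 → (1, 'ccdafbdbebbaaedeeddbb')
  10 → (2, 'cdafbdbebbaaedeeddbb')
  11 → (3, 'dafbdbebbaaedeeddbb')
  12 → (19, 'dbb')
  13 → (7, 'dbebbaaedeeddbb')
  14 → (18, 'ddbb')
  15 → (15, 'deeddbb')
  16 → (9, 'ebbaaedeeddbb')
  17 → (0, 'eccdafbdbebbaaedeeddbb')
  18 → (17, 'eddbb')
  19 → (14, 'edeeddbb')
  20 → (16, 'eeddbb')
  21 → (5, 'fbdbebbaaedeeddbb')

SA = [12, 13, 4, 21, 11, 20, 10, 6, 8, 1, 2, 3, 19, 7, 18, 15, 9, 0, 17, 14, 16, 5]
[i] adj suffixes → lcp
  [1] 12/13 → 1 ('a')
  [2] 13/4 → 1 ('a')
  [3] 4/21 → 0 ('')
  [4] 21/11 → 1 ('b')
  [5] 11/20 → 1 ('b')
  [6] 20/10 → 2 ('bb')
  [7] 10/6 → 1 ('b')
  [8] 6/8 → 1 ('b')
  [9] 8/1 → 0 ('')
  [10] 1/2 → 1 ('c')
  [11] 2/3 → 0 ('')
  [12] 3/19 → 1 ('d')
  [13] 19/7 → 2 ('db')
  [14] 7/18 → 1 ('d')
  [15] 18/15 → 1 ('d')
  [16] 15/9 → 0 ('')
  [17] 9/0 → 1 ('e')
  [18] 0/17 → 1 ('e')
  [19] 17/14 → 2 ('ed')
  [20] 14/16 → 1 ('e')
  [21] 16/5 → 0 ('')

n(n+1)/2 = 22·23/2 = 253
Σ LCP = 0 + 1 + 1 + 0 + 1 + 1 + 2 + 1 + 1 + 0 + 1 + 0 + 1 + 2 + 1 + 1 + 0 + 1 + 1 + 2 + 1 + 0 = 19
distinct = 253 − 19 = 234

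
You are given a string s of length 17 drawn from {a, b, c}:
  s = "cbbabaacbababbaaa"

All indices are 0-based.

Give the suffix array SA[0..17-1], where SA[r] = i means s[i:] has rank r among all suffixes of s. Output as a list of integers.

sorted suffixes:
  #0 SA[0]=16  'a'
  #1 SA[1]=15  'aa'
  #2 SA[2]=14  'aaa'
  #3 SA[3]=5  'aacbababbaaa'
  #4 SA[4]=3  'abaacbababbaaa'
  #5 SA[5]=9  'ababbaaa'
  #6 SA[6]=11  'abbaaa'
  #7 SA[7]=6  'acbababbaaa'
  #8 SA[8]=13  'baaa'
  #9 SA[9]=4  'baacbababbaaa'
  #10 SA[10]=2  'babaacbababbaaa'
  #11 SA[11]=8  'bababbaaa'
  #12 SA[12]=10  'babbaaa'
  #13 SA[13]=12  'bbaaa'
  #14 SA[14]=1  'bbabaacbababbaaa'
  #15 SA[15]=7  'cbababbaaa'
  #16 SA[16]=0  'cbbabaacbababbaaa'

[16, 15, 14, 5, 3, 9, 11, 6, 13, 4, 2, 8, 10, 12, 1, 7, 0]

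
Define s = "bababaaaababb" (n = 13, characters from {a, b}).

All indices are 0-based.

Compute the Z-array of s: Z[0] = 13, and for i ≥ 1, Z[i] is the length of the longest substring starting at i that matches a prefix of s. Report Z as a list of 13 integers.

Z[0]=13
i=1: i≥r, start 0; Z[1]=0
i=2: i≥r, start 0; Z[2]=4 extend→box=[2,6)
i=3: min(r-i=3, Z[1]=0)=0; Z[3]=0
i=4: min(r-i=2, Z[2]=4)=2; Z[4]=2
i=5: min(r-i=1, Z[3]=0)=0; Z[5]=0
i=6: i≥r, start 0; Z[6]=0
i=7: i≥r, start 0; Z[7]=0
i=8: i≥r, start 0; Z[8]=0
i=9: i≥r, start 0; Z[9]=3 extend→box=[9,12)
i=10: min(r-i=2, Z[1]=0)=0; Z[10]=0
i=11: min(r-i=1, Z[2]=4)=1; Z[11]=1
i=12: i≥r, start 0; Z[12]=1 extend→box=[12,13)

[13, 0, 4, 0, 2, 0, 0, 0, 0, 3, 0, 1, 1]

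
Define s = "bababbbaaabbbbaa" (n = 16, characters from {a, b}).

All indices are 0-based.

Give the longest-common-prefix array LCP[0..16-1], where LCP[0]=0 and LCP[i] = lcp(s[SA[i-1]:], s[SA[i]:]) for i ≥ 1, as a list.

[0, 1, 2, 2, 1, 2, 4, 0, 3, 2, 3, 1, 4, 2, 5, 3]

rank→(start, suffix):
  0 → (15, 'a')
  1 → (14, 'aa')
  2 → (7, 'aaabbbbaa')
  3 → (8, 'aabbbbaa')
  4 → (1, 'ababbbaaabbbbaa')
  5 → (3, 'abbbaaabbbbaa')
  6 → (9, 'abbbbaa')
  7 → (13, 'baa')
  8 → (6, 'baaabbbbaa')
  9 → (0, 'bababbbaaabbbbaa')
  10 → (2, 'babbbaaabbbbaa')
  11 → (12, 'bbaa')
  12 → (5, 'bbaaabbbbaa')
  13 → (11, 'bbbaa')
  14 → (4, 'bbbaaabbbbaa')
  15 → (10, 'bbbbaa')

SA = [15, 14, 7, 8, 1, 3, 9, 13, 6, 0, 2, 12, 5, 11, 4, 10]
rank  pair      lcp
   1  s[15:],s[14:]  1  'a'
   2  s[14:],s[7:]  2  'aa'
   3  s[7:],s[8:]  2  'aa'
   4  s[8:],s[1:]  1  'a'
   5  s[1:],s[3:]  2  'ab'
   6  s[3:],s[9:]  4  'abbb'
   7  s[9:],s[13:]  0  ''
   8  s[13:],s[6:]  3  'baa'
   9  s[6:],s[0:]  2  'ba'
  10  s[0:],s[2:]  3  'bab'
  11  s[2:],s[12:]  1  'b'
  12  s[12:],s[5:]  4  'bbaa'
  13  s[5:],s[11:]  2  'bb'
  14  s[11:],s[4:]  5  'bbbaa'
  15  s[4:],s[10:]  3  'bbb'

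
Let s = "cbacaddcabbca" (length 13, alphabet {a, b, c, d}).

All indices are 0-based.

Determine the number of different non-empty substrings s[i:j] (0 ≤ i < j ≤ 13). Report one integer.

80

sorted suffixes:
  #0 SA[0]=12  'a'
  #1 SA[1]=8  'abbca'
  #2 SA[2]=2  'acaddcabbca'
  #3 SA[3]=4  'addcabbca'
  #4 SA[4]=1  'bacaddcabbca'
  #5 SA[5]=9  'bbca'
  #6 SA[6]=10  'bca'
  #7 SA[7]=11  'ca'
  #8 SA[8]=7  'cabbca'
  #9 SA[9]=3  'caddcabbca'
  #10 SA[10]=0  'cbacaddcabbca'
  #11 SA[11]=6  'dcabbca'
  #12 SA[12]=5  'ddcabbca'

SA = [12, 8, 2, 4, 1, 9, 10, 11, 7, 3, 0, 6, 5]
rank  pair      lcp
   1  s[12:],s[8:]  1  'a'
   2  s[8:],s[2:]  1  'a'
   3  s[2:],s[4:]  1  'a'
   4  s[4:],s[1:]  0  ''
   5  s[1:],s[9:]  1  'b'
   6  s[9:],s[10:]  1  'b'
   7  s[10:],s[11:]  0  ''
   8  s[11:],s[7:]  2  'ca'
   9  s[7:],s[3:]  2  'ca'
  10  s[3:],s[0:]  1  'c'
  11  s[0:],s[6:]  0  ''
  12  s[6:],s[5:]  1  'd'

n(n+1)/2 = 13·14/2 = 91
Σ LCP = 0 + 1 + 1 + 1 + 0 + 1 + 1 + 0 + 2 + 2 + 1 + 0 + 1 = 11
distinct = 91 − 11 = 80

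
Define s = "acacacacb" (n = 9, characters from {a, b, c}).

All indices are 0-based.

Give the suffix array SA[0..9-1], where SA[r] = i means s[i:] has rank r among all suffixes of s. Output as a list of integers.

sorted suffixes:
  #0 SA[0]=0  'acacacacb'
  #1 SA[1]=2  'acacacb'
  #2 SA[2]=4  'acacb'
  #3 SA[3]=6  'acb'
  #4 SA[4]=8  'b'
  #5 SA[5]=1  'cacacacb'
  #6 SA[6]=3  'cacacb'
  #7 SA[7]=5  'cacb'
  #8 SA[8]=7  'cb'

[0, 2, 4, 6, 8, 1, 3, 5, 7]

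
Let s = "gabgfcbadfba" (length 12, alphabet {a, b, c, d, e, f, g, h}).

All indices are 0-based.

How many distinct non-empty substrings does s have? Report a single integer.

71

sorted suffixes:
  #0 SA[0]=11  'a'
  #1 SA[1]=1  'abgfcbadfba'
  #2 SA[2]=7  'adfba'
  #3 SA[3]=10  'ba'
  #4 SA[4]=6  'badfba'
  #5 SA[5]=2  'bgfcbadfba'
  #6 SA[6]=5  'cbadfba'
  #7 SA[7]=8  'dfba'
  #8 SA[8]=9  'fba'
  #9 SA[9]=4  'fcbadfba'
  #10 SA[10]=0  'gabgfcbadfba'
  #11 SA[11]=3  'gfcbadfba'

SA = [11, 1, 7, 10, 6, 2, 5, 8, 9, 4, 0, 3]
i: (SA[i-1],SA[i]) lcp shared
  1: (11,1) 1 'a'
  2: (1,7) 1 'a'
  3: (7,10) 0 ''
  4: (10,6) 2 'ba'
  5: (6,2) 1 'b'
  6: (2,5) 0 ''
  7: (5,8) 0 ''
  8: (8,9) 0 ''
  9: (9,4) 1 'f'
  10: (4,0) 0 ''
  11: (0,3) 1 'g'

n(n+1)/2 = 12·13/2 = 78
Σ LCP = 0 + 1 + 1 + 0 + 2 + 1 + 0 + 0 + 0 + 1 + 0 + 1 = 7
distinct = 78 − 7 = 71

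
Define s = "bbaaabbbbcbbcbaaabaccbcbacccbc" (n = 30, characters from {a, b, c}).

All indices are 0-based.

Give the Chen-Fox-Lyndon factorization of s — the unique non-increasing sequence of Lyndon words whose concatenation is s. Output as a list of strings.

emit factor 1: 'b' (i=0, period=1)
emit factor 2: 'b' (i=1, period=1)
emit factor 3: 'aaabbbbcbbcb' (i=2, period=12)
emit factor 4: 'aaabaccbcbacccbc' (i=14, period=16)

["b", "b", "aaabbbbcbbcb", "aaabaccbcbacccbc"]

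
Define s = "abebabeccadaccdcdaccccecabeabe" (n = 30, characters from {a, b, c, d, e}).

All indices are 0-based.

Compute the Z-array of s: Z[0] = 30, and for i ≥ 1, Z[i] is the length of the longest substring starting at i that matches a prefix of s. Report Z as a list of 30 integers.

[30, 0, 0, 0, 3, 0, 0, 0, 0, 1, 0, 1, 0, 0, 0, 0, 0, 1, 0, 0, 0, 0, 0, 0, 3, 0, 0, 3, 0, 0]

Z[0]=30
i=1: fresh scan; Z[1]=0
i=2: fresh scan; Z[2]=0
i=3: fresh scan; Z[3]=0
i=4: fresh scan; Z[4]=3 extend→box=[4,7)
i=5: min(r-i=2, Z[1]=0)=0; Z[5]=0
i=6: min(r-i=1, Z[2]=0)=0; Z[6]=0
i=7: fresh scan; Z[7]=0
i=8: fresh scan; Z[8]=0
i=9: fresh scan; Z[9]=1 extend→box=[9,10)
i=10: fresh scan; Z[10]=0
i=11: fresh scan; Z[11]=1 extend→box=[11,12)
i=12: fresh scan; Z[12]=0
i=13: fresh scan; Z[13]=0
i=14: fresh scan; Z[14]=0
i=15: fresh scan; Z[15]=0
i=16: fresh scan; Z[16]=0
i=17: fresh scan; Z[17]=1 extend→box=[17,18)
i=18: fresh scan; Z[18]=0
i=19: fresh scan; Z[19]=0
i=20: fresh scan; Z[20]=0
i=21: fresh scan; Z[21]=0
i=22: fresh scan; Z[22]=0
i=23: fresh scan; Z[23]=0
i=24: fresh scan; Z[24]=3 extend→box=[24,27)
i=25: min(r-i=2, Z[1]=0)=0; Z[25]=0
i=26: min(r-i=1, Z[2]=0)=0; Z[26]=0
i=27: fresh scan; Z[27]=3 extend→box=[27,30)
i=28: min(r-i=2, Z[1]=0)=0; Z[28]=0
i=29: min(r-i=1, Z[2]=0)=0; Z[29]=0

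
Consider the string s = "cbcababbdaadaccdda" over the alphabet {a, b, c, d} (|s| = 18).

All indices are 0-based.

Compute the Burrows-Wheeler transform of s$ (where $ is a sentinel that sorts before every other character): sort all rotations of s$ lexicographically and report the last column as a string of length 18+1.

rank  rotation             last
    0  $cbcababbdaadaccdda  a
    1  a$cbcababbdaadaccdd  d
    2  aadaccdda$cbcababbd  d
    3  ababbdaadaccdda$cbc  c
    4  abbdaadaccdda$cbcab  b
    5  accdda$cbcababbdaad  d
    6  adaccdda$cbcababbda  a
    7  babbdaadaccdda$cbca  a
    8  bbdaadaccdda$cbcaba  a
    9  bcababbdaadaccdda$c  c
   10  bdaadaccdda$cbcabab  b
   11  cababbdaadaccdda$cb  b
   12  cbcababbdaadaccdda$  $
   13  ccdda$cbcababbdaada  a
   14  cdda$cbcababbdaadac  c
   15  da$cbcababbdaadaccd  d
   16  daadaccdda$cbcababb  b
   17  daccdda$cbcababbdaa  a
   18  dda$cbcababbdaadacc  c

addcbdaaacbb$acdbac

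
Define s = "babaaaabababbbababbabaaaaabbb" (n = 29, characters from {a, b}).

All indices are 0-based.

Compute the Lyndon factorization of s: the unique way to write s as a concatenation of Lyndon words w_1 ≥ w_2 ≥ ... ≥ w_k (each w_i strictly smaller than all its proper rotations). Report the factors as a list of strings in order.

["b", "ab", "aaaabababbbababbab", "aaaaabbb"]

emit factor 1: 'b' (i=0, period=1)
emit factor 2: 'ab' (i=1, period=2)
emit factor 3: 'aaaabababbbababbab' (i=3, period=18)
emit factor 4: 'aaaaabbb' (i=21, period=8)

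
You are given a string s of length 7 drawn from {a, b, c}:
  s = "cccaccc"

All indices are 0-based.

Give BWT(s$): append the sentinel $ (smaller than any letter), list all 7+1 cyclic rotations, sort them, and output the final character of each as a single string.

cccccca$

rank  rotation  last
    0  $cccaccc  c
    1  accc$ccc  c
    2  c$cccacc  c
    3  caccc$cc  c
    4  cc$cccac  c
    5  ccaccc$c  c
    6  ccc$ccca  a
    7  cccaccc$  $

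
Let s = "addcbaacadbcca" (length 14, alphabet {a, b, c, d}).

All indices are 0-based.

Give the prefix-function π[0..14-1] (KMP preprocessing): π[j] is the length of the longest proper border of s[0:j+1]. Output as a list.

π[0] = 0
j=1 s[j]='d': π[1]=0 (border '')
j=2 s[j]='d': π[2]=0 (border '')
j=3 s[j]='c': π[3]=0 (border '')
j=4 s[j]='b': π[4]=0 (border '')
j=5 s[j]='a': π[5]=1 (border 'a')
j=6 s[j]='a': k: 1→0; π[6]=1 (border 'a')
j=7 s[j]='c': k: 1→0; π[7]=0 (border '')
j=8 s[j]='a': π[8]=1 (border 'a')
j=9 s[j]='d': π[9]=2 (border 'ad')
j=10 s[j]='b': k: 2→0; π[10]=0 (border '')
j=11 s[j]='c': π[11]=0 (border '')
j=12 s[j]='c': π[12]=0 (border '')
j=13 s[j]='a': π[13]=1 (border 'a')

[0, 0, 0, 0, 0, 1, 1, 0, 1, 2, 0, 0, 0, 1]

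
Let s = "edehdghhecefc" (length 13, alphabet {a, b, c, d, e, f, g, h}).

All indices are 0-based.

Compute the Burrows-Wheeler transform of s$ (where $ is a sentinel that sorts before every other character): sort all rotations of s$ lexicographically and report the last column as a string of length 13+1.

cfeehh$cdedehg

rank  rotation        last
    0  $edehdghhecefc  c
    1  c$edehdghhecef  f
    2  cefc$edehdghhe  e
    3  dehdghhecefc$e  e
    4  dghhecefc$edeh  h
    5  ecefc$edehdghh  h
    6  edehdghhecefc$  $
    7  efc$edehdghhec  c
    8  ehdghhecefc$ed  d
    9  fc$edehdghhece  e
   10  ghhecefc$edehd  d
   11  hdghhecefc$ede  e
   12  hecefc$edehdgh  h
   13  hhecefc$edehdg  g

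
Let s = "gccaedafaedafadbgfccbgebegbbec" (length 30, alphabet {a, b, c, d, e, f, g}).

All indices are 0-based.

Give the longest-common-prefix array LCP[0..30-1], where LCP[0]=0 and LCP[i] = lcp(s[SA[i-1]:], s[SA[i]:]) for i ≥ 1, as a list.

[0, 1, 6, 1, 3, 0, 1, 2, 1, 2, 0, 1, 1, 1, 2, 0, 4, 1, 0, 1, 1, 5, 1, 0, 2, 1, 0, 1, 1, 1]

sorted suffixes:
  #0 SA[0]=13  'adbgfccbgebegbbec'
  #1 SA[1]=8  'aedafadbgfccbgebegbbec'
  #2 SA[2]=3  'aedafaedafadbgfccbgebegbbec'
  #3 SA[3]=11  'afadbgfccbgebegbbec'
  #4 SA[4]=6  'afaedafadbgfccbgebegbbec'
  #5 SA[5]=26  'bbec'
  #6 SA[6]=27  'bec'
  #7 SA[7]=23  'begbbec'
  #8 SA[8]=20  'bgebegbbec'
  #9 SA[9]=15  'bgfccbgebegbbec'
  #10 SA[10]=29  'c'
  #11 SA[11]=2  'caedafaedafadbgfccbgebegbbec'
  #12 SA[12]=19  'cbgebegbbec'
  #13 SA[13]=1  'ccaedafaedafadbgfccbgebegbbec'
  #14 SA[14]=18  'ccbgebegbbec'
  #15 SA[15]=10  'dafadbgfccbgebegbbec'
  #16 SA[16]=5  'dafaedafadbgfccbgebegbbec'
  #17 SA[17]=14  'dbgfccbgebegbbec'
  #18 SA[18]=22  'ebegbbec'
  #19 SA[19]=28  'ec'
  #20 SA[20]=9  'edafadbgfccbgebegbbec'
  #21 SA[21]=4  'edafaedafadbgfccbgebegbbec'
  #22 SA[22]=24  'egbbec'
  #23 SA[23]=12  'fadbgfccbgebegbbec'
  #24 SA[24]=7  'faedafadbgfccbgebegbbec'
  #25 SA[25]=17  'fccbgebegbbec'
  #26 SA[26]=25  'gbbec'
  #27 SA[27]=0  'gccaedafaedafadbgfccbgebegbbec'
  #28 SA[28]=21  'gebegbbec'
  #29 SA[29]=16  'gfccbgebegbbec'

SA = [13, 8, 3, 11, 6, 26, 27, 23, 20, 15, 29, 2, 19, 1, 18, 10, 5, 14, 22, 28, 9, 4, 24, 12, 7, 17, 25, 0, 21, 16]
rank  pair      lcp
   1  s[13:],s[8:]  1  'a'
   2  s[8:],s[3:]  6  'aedafa'
   3  s[3:],s[11:]  1  'a'
   4  s[11:],s[6:]  3  'afa'
   5  s[6:],s[26:]  0  ''
   6  s[26:],s[27:]  1  'b'
   7  s[27:],s[23:]  2  'be'
   8  s[23:],s[20:]  1  'b'
   9  s[20:],s[15:]  2  'bg'
  10  s[15:],s[29:]  0  ''
  11  s[29:],s[2:]  1  'c'
  12  s[2:],s[19:]  1  'c'
  13  s[19:],s[1:]  1  'c'
  14  s[1:],s[18:]  2  'cc'
  15  s[18:],s[10:]  0  ''
  16  s[10:],s[5:]  4  'dafa'
  17  s[5:],s[14:]  1  'd'
  18  s[14:],s[22:]  0  ''
  19  s[22:],s[28:]  1  'e'
  20  s[28:],s[9:]  1  'e'
  21  s[9:],s[4:]  5  'edafa'
  22  s[4:],s[24:]  1  'e'
  23  s[24:],s[12:]  0  ''
  24  s[12:],s[7:]  2  'fa'
  25  s[7:],s[17:]  1  'f'
  26  s[17:],s[25:]  0  ''
  27  s[25:],s[0:]  1  'g'
  28  s[0:],s[21:]  1  'g'
  29  s[21:],s[16:]  1  'g'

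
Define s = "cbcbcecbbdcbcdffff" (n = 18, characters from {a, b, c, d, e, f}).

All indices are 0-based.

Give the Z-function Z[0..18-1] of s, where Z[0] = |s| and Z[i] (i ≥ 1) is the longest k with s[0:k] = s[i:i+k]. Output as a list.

[18, 0, 3, 0, 1, 0, 2, 0, 0, 0, 3, 0, 1, 0, 0, 0, 0, 0]

Z[0]=18
i=1: fresh scan; Z[1]=0
i=2: fresh scan; Z[2]=3 grow→box=[2,5)
i=3: min(r-i=2, Z[1]=0)=0; Z[3]=0
i=4: min(r-i=1, Z[2]=3)=1; Z[4]=1
i=5: fresh scan; Z[5]=0
i=6: fresh scan; Z[6]=2 grow→box=[6,8)
i=7: min(r-i=1, Z[1]=0)=0; Z[7]=0
i=8: fresh scan; Z[8]=0
i=9: fresh scan; Z[9]=0
i=10: fresh scan; Z[10]=3 grow→box=[10,13)
i=11: min(r-i=2, Z[1]=0)=0; Z[11]=0
i=12: min(r-i=1, Z[2]=3)=1; Z[12]=1
i=13: fresh scan; Z[13]=0
i=14: fresh scan; Z[14]=0
i=15: fresh scan; Z[15]=0
i=16: fresh scan; Z[16]=0
i=17: fresh scan; Z[17]=0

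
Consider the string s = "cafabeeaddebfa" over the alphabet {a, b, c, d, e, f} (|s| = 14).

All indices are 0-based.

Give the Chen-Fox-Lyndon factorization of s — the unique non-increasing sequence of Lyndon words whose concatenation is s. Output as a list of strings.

["c", "af", "abeeaddebf", "a"]

emit factor 1: 'c' (i=0, period=1)
emit factor 2: 'af' (i=1, period=2)
emit factor 3: 'abeeaddebf' (i=3, period=10)
emit factor 4: 'a' (i=13, period=1)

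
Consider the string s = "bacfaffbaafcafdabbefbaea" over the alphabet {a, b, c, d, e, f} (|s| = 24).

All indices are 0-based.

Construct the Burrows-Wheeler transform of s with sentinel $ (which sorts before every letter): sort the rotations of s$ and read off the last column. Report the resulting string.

rank  rotation                   last
    0  $bacfaffbaafcafdabbefbaea  a
    1  a$bacfaffbaafcafdabbefbae  e
    2  aafcafdabbefbaea$bacfaffb  b
    3  abbefbaea$bacfaffbaafcafd  d
    4  acfaffbaafcafdabbefbaea$b  b
    5  aea$bacfaffbaafcafdabbefb  b
    6  afcafdabbefbaea$bacfaffba  a
    7  afdabbefbaea$bacfaffbaafc  c
    8  affbaafcafdabbefbaea$bacf  f
    9  baafcafdabbefbaea$bacfaff  f
   10  bacfaffbaafcafdabbefbaea$  $
   11  baea$bacfaffbaafcafdabbef  f
   12  bbefbaea$bacfaffbaafcafda  a
   13  befbaea$bacfaffbaafcafdab  b
   14  cafdabbefbaea$bacfaffbaaf  f
   15  cfaffbaafcafdabbefbaea$ba  a
   16  dabbefbaea$bacfaffbaafcaf  f
   17  ea$bacfaffbaafcafdabbefba  a
   18  efbaea$bacfaffbaafcafdabb  b
   19  faffbaafcafdabbefbaea$bac  c
   20  fbaafcafdabbefbaea$bacfaf  f
   21  fbaea$bacfaffbaafcafdabbe  e
   22  fcafdabbefbaea$bacfaffbaa  a
   23  fdabbefbaea$bacfaffbaafca  a
   24  ffbaafcafdabbefbaea$bacfa  a

aebdbbacff$fabfafabcfeaaa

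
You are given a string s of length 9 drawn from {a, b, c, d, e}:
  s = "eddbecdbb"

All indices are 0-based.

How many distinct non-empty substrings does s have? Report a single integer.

39

rank | idx | suffix
   0 |   8 | b
   1 |   7 | bb
   2 |   3 | becdbb
   3 |   5 | cdbb
   4 |   6 | dbb
   5 |   2 | dbecdbb
   6 |   1 | ddbecdbb
   7 |   4 | ecdbb
   8 |   0 | eddbecdbb

SA = [8, 7, 3, 5, 6, 2, 1, 4, 0]
rank  pair      lcp
   1  s[8:],s[7:]  1  'b'
   2  s[7:],s[3:]  1  'b'
   3  s[3:],s[5:]  0  ''
   4  s[5:],s[6:]  0  ''
   5  s[6:],s[2:]  2  'db'
   6  s[2:],s[1:]  1  'd'
   7  s[1:],s[4:]  0  ''
   8  s[4:],s[0:]  1  'e'

n(n+1)/2 = 9·10/2 = 45
Σ LCP = 0 + 1 + 1 + 0 + 0 + 2 + 1 + 0 + 1 = 6
distinct = 45 − 6 = 39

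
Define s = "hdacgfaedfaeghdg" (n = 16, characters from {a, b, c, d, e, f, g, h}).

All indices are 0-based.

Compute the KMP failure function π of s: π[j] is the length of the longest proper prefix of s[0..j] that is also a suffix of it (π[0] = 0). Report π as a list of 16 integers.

π[0] = 0
j=1 s[j]='d': π[1]=0 (border '')
j=2 s[j]='a': π[2]=0 (border '')
j=3 s[j]='c': π[3]=0 (border '')
j=4 s[j]='g': π[4]=0 (border '')
j=5 s[j]='f': π[5]=0 (border '')
j=6 s[j]='a': π[6]=0 (border '')
j=7 s[j]='e': π[7]=0 (border '')
j=8 s[j]='d': π[8]=0 (border '')
j=9 s[j]='f': π[9]=0 (border '')
j=10 s[j]='a': π[10]=0 (border '')
j=11 s[j]='e': π[11]=0 (border '')
j=12 s[j]='g': π[12]=0 (border '')
j=13 s[j]='h': π[13]=1 (border 'h')
j=14 s[j]='d': π[14]=2 (border 'hd')
j=15 s[j]='g': k: 2→0; π[15]=0 (border '')

[0, 0, 0, 0, 0, 0, 0, 0, 0, 0, 0, 0, 0, 1, 2, 0]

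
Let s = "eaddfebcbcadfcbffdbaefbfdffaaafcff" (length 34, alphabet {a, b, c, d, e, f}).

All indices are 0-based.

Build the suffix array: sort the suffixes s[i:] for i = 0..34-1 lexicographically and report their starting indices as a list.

[27, 28, 1, 10, 19, 29, 18, 8, 6, 22, 14, 9, 7, 13, 31, 17, 2, 11, 3, 24, 0, 5, 20, 33, 26, 21, 12, 30, 16, 23, 4, 32, 25, 15]

rank→(start, suffix):
  0 → (27, 'aaafcff')
  1 → (28, 'aafcff')
  2 → (1, 'addfebcbcadfcbffdbaefbfdffaaafcff')
  3 → (10, 'adfcbffdbaefbfdffaaafcff')
  4 → (19, 'aefbfdffaaafcff')
  5 → (29, 'afcff')
  6 → (18, 'baefbfdffaaafcff')
  7 → (8, 'bcadfcbffdbaefbfdffaaafcff')
  8 → (6, 'bcbcadfcbffdbaefbfdffaaafcff')
  9 → (22, 'bfdffaaafcff')
  10 → (14, 'bffdbaefbfdffaaafcff')
  11 → (9, 'cadfcbffdbaefbfdffaaafcff')
  12 → (7, 'cbcadfcbffdbaefbfdffaaafcff')
  13 → (13, 'cbffdbaefbfdffaaafcff')
  14 → (31, 'cff')
  15 → (17, 'dbaefbfdffaaafcff')
  16 → (2, 'ddfebcbcadfcbffdbaefbfdffaaafcff')
  17 → (11, 'dfcbffdbaefbfdffaaafcff')
  18 → (3, 'dfebcbcadfcbffdbaefbfdffaaafcff')
  19 → (24, 'dffaaafcff')
  20 → (0, 'eaddfebcbcadfcbffdbaefbfdffaaafcff')
  21 → (5, 'ebcbcadfcbffdbaefbfdffaaafcff')
  22 → (20, 'efbfdffaaafcff')
  23 → (33, 'f')
  24 → (26, 'faaafcff')
  25 → (21, 'fbfdffaaafcff')
  26 → (12, 'fcbffdbaefbfdffaaafcff')
  27 → (30, 'fcff')
  28 → (16, 'fdbaefbfdffaaafcff')
  29 → (23, 'fdffaaafcff')
  30 → (4, 'febcbcadfcbffdbaefbfdffaaafcff')
  31 → (32, 'ff')
  32 → (25, 'ffaaafcff')
  33 → (15, 'ffdbaefbfdffaaafcff')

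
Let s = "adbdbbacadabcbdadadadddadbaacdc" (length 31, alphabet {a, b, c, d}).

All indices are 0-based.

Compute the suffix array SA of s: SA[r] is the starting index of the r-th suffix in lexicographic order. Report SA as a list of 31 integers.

rank | idx | suffix
   0 |  26 | aacdc
   1 |  10 | abcbdadadadddadbaacdc
   2 |   6 | acadabcbdadadadddadbaacdc
   3 |  27 | acdc
   4 |   8 | adabcbdadadadddadbaacdc
   5 |  15 | adadadddadbaacdc
   6 |  17 | adadddadbaacdc
   7 |  23 | adbaacdc
   8 |   0 | adbdbbacadabcbdadadadddadbaacdc
   9 |  19 | adddadbaacdc
  10 |  25 | baacdc
  11 |   5 | bacadabcbdadadadddadbaacdc
  12 |   4 | bbacadabcbdadadadddadbaacdc
  13 |  11 | bcbdadadadddadbaacdc
  14 |  13 | bdadadadddadbaacdc
  15 |   2 | bdbbacadabcbdadadadddadbaacdc
  16 |  30 | c
  17 |   7 | cadabcbdadadadddadbaacdc
  18 |  12 | cbdadadadddadbaacdc
  19 |  28 | cdc
  20 |   9 | dabcbdadadadddadbaacdc
  21 |  14 | dadadadddadbaacdc
  22 |  16 | dadadddadbaacdc
  23 |  22 | dadbaacdc
  24 |  18 | dadddadbaacdc
  25 |  24 | dbaacdc
  26 |   3 | dbbacadabcbdadadadddadbaacdc
  27 |   1 | dbdbbacadabcbdadadadddadbaacdc
  28 |  29 | dc
  29 |  21 | ddadbaacdc
  30 |  20 | dddadbaacdc

[26, 10, 6, 27, 8, 15, 17, 23, 0, 19, 25, 5, 4, 11, 13, 2, 30, 7, 12, 28, 9, 14, 16, 22, 18, 24, 3, 1, 29, 21, 20]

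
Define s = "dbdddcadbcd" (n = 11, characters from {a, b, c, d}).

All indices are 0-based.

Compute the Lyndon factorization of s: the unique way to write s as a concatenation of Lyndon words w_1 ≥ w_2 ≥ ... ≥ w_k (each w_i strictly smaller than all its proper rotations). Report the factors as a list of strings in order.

["d", "bdddc", "adbcd"]

emit factor 1: 'd' (i=0, period=1)
emit factor 2: 'bdddc' (i=1, period=5)
emit factor 3: 'adbcd' (i=6, period=5)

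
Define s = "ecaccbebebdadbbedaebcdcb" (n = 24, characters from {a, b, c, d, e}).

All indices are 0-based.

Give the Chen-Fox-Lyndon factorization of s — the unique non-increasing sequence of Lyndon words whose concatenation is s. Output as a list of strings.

["e", "c", "accbebebdadbbedaebcdcb"]

emit factor 1: 'e' (i=0, period=1)
emit factor 2: 'c' (i=1, period=1)
emit factor 3: 'accbebebdadbbedaebcdcb' (i=2, period=22)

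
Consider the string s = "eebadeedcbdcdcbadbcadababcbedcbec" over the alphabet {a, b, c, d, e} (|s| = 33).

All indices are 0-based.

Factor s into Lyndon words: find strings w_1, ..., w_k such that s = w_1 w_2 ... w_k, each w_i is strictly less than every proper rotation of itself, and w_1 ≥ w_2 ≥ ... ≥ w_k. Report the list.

["e", "e", "b", "adeedcbdcdcb", "adbc", "ad", "ababcbedcbec"]

emit factor 1: 'e' (i=0, period=1)
emit factor 2: 'e' (i=1, period=1)
emit factor 3: 'b' (i=2, period=1)
emit factor 4: 'adeedcbdcdcb' (i=3, period=12)
emit factor 5: 'adbc' (i=15, period=4)
emit factor 6: 'ad' (i=19, period=2)
emit factor 7: 'ababcbedcbec' (i=21, period=12)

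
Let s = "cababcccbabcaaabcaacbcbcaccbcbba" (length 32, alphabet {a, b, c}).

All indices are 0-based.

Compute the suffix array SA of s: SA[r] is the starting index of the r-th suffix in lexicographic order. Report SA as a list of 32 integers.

sorted suffixes:
  #0 SA[0]=31  'a'
  #1 SA[1]=12  'aaabcaacbcbcaccbcbba'
  #2 SA[2]=13  'aabcaacbcbcaccbcbba'
  #3 SA[3]=17  'aacbcbcaccbcbba'
  #4 SA[4]=1  'ababcccbabcaaabcaacbcbcaccbcbba'
  #5 SA[5]=9  'abcaaabcaacbcbcaccbcbba'
  #6 SA[6]=14  'abcaacbcbcaccbcbba'
  #7 SA[7]=3  'abcccbabcaaabcaacbcbcaccbcbba'
  #8 SA[8]=18  'acbcbcaccbcbba'
  #9 SA[9]=24  'accbcbba'
  #10 SA[10]=30  'ba'
  #11 SA[11]=8  'babcaaabcaacbcbcaccbcbba'
  #12 SA[12]=2  'babcccbabcaaabcaacbcbcaccbcbba'
  #13 SA[13]=29  'bba'
  #14 SA[14]=10  'bcaaabcaacbcbcaccbcbba'
  #15 SA[15]=15  'bcaacbcbcaccbcbba'
  #16 SA[16]=22  'bcaccbcbba'
  #17 SA[17]=27  'bcbba'
  #18 SA[18]=20  'bcbcaccbcbba'
  #19 SA[19]=4  'bcccbabcaaabcaacbcbcaccbcbba'
  #20 SA[20]=11  'caaabcaacbcbcaccbcbba'
  #21 SA[21]=16  'caacbcbcaccbcbba'
  #22 SA[22]=0  'cababcccbabcaaabcaacbcbcaccbcbba'
  #23 SA[23]=23  'caccbcbba'
  #24 SA[24]=7  'cbabcaaabcaacbcbcaccbcbba'
  #25 SA[25]=28  'cbba'
  #26 SA[26]=21  'cbcaccbcbba'
  #27 SA[27]=26  'cbcbba'
  #28 SA[28]=19  'cbcbcaccbcbba'
  #29 SA[29]=6  'ccbabcaaabcaacbcbcaccbcbba'
  #30 SA[30]=25  'ccbcbba'
  #31 SA[31]=5  'cccbabcaaabcaacbcbcaccbcbba'

[31, 12, 13, 17, 1, 9, 14, 3, 18, 24, 30, 8, 2, 29, 10, 15, 22, 27, 20, 4, 11, 16, 0, 23, 7, 28, 21, 26, 19, 6, 25, 5]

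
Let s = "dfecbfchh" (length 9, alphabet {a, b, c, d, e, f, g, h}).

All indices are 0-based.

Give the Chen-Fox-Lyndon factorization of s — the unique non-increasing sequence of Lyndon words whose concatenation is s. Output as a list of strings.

["dfe", "c", "bfchh"]

emit factor 1: 'dfe' (i=0, period=3)
emit factor 2: 'c' (i=3, period=1)
emit factor 3: 'bfchh' (i=4, period=5)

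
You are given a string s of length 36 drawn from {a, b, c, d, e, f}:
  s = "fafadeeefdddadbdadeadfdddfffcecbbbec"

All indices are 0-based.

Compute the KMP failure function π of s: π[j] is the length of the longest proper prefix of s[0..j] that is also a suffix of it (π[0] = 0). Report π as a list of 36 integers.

π[0] = 0
j=1 s[j]='a': π[1]=0 (border '')
j=2 s[j]='f': π[2]=1 (border 'f')
j=3 s[j]='a': π[3]=2 (border 'fa')
j=4 s[j]='d': k: 2→0; π[4]=0 (border '')
j=5 s[j]='e': π[5]=0 (border '')
j=6 s[j]='e': π[6]=0 (border '')
j=7 s[j]='e': π[7]=0 (border '')
j=8 s[j]='f': π[8]=1 (border 'f')
j=9 s[j]='d': k: 1→0; π[9]=0 (border '')
j=10 s[j]='d': π[10]=0 (border '')
j=11 s[j]='d': π[11]=0 (border '')
j=12 s[j]='a': π[12]=0 (border '')
j=13 s[j]='d': π[13]=0 (border '')
j=14 s[j]='b': π[14]=0 (border '')
j=15 s[j]='d': π[15]=0 (border '')
j=16 s[j]='a': π[16]=0 (border '')
j=17 s[j]='d': π[17]=0 (border '')
j=18 s[j]='e': π[18]=0 (border '')
j=19 s[j]='a': π[19]=0 (border '')
j=20 s[j]='d': π[20]=0 (border '')
j=21 s[j]='f': π[21]=1 (border 'f')
j=22 s[j]='d': k: 1→0; π[22]=0 (border '')
j=23 s[j]='d': π[23]=0 (border '')
j=24 s[j]='d': π[24]=0 (border '')
j=25 s[j]='f': π[25]=1 (border 'f')
j=26 s[j]='f': k: 1→0; π[26]=1 (border 'f')
j=27 s[j]='f': k: 1→0; π[27]=1 (border 'f')
j=28 s[j]='c': k: 1→0; π[28]=0 (border '')
j=29 s[j]='e': π[29]=0 (border '')
j=30 s[j]='c': π[30]=0 (border '')
j=31 s[j]='b': π[31]=0 (border '')
j=32 s[j]='b': π[32]=0 (border '')
j=33 s[j]='b': π[33]=0 (border '')
j=34 s[j]='e': π[34]=0 (border '')
j=35 s[j]='c': π[35]=0 (border '')

[0, 0, 1, 2, 0, 0, 0, 0, 1, 0, 0, 0, 0, 0, 0, 0, 0, 0, 0, 0, 0, 1, 0, 0, 0, 1, 1, 1, 0, 0, 0, 0, 0, 0, 0, 0]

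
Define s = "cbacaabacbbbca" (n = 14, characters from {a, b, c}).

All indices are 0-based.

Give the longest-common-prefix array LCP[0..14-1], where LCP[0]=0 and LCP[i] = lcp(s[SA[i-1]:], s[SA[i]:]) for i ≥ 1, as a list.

[0, 1, 1, 1, 2, 0, 3, 1, 2, 1, 0, 2, 1, 2]

rank→(start, suffix):
  0 → (13, 'a')
  1 → (4, 'aabacbbbca')
  2 → (5, 'abacbbbca')
  3 → (2, 'acaabacbbbca')
  4 → (7, 'acbbbca')
  5 → (1, 'bacaabacbbbca')
  6 → (6, 'bacbbbca')
  7 → (9, 'bbbca')
  8 → (10, 'bbca')
  9 → (11, 'bca')
  10 → (12, 'ca')
  11 → (3, 'caabacbbbca')
  12 → (0, 'cbacaabacbbbca')
  13 → (8, 'cbbbca')

SA = [13, 4, 5, 2, 7, 1, 6, 9, 10, 11, 12, 3, 0, 8]
rank  pair      lcp
   1  s[13:],s[4:]  1  'a'
   2  s[4:],s[5:]  1  'a'
   3  s[5:],s[2:]  1  'a'
   4  s[2:],s[7:]  2  'ac'
   5  s[7:],s[1:]  0  ''
   6  s[1:],s[6:]  3  'bac'
   7  s[6:],s[9:]  1  'b'
   8  s[9:],s[10:]  2  'bb'
   9  s[10:],s[11:]  1  'b'
  10  s[11:],s[12:]  0  ''
  11  s[12:],s[3:]  2  'ca'
  12  s[3:],s[0:]  1  'c'
  13  s[0:],s[8:]  2  'cb'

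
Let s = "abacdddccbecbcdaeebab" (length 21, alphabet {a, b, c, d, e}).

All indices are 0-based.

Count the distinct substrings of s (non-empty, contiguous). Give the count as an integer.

210

rank | idx | suffix
   0 |  19 | ab
   1 |   0 | abacdddccbecbcdaeebab
   2 |   2 | acdddccbecbcdaeebab
   3 |  15 | aeebab
   4 |  20 | b
   5 |  18 | bab
   6 |   1 | bacdddccbecbcdaeebab
   7 |  12 | bcdaeebab
   8 |   9 | becbcdaeebab
   9 |  11 | cbcdaeebab
  10 |   8 | cbecbcdaeebab
  11 |   7 | ccbecbcdaeebab
  12 |  13 | cdaeebab
  13 |   3 | cdddccbecbcdaeebab
  14 |  14 | daeebab
  15 |   6 | dccbecbcdaeebab
  16 |   5 | ddccbecbcdaeebab
  17 |   4 | dddccbecbcdaeebab
  18 |  17 | ebab
  19 |  10 | ecbcdaeebab
  20 |  16 | eebab

SA = [19, 0, 2, 15, 20, 18, 1, 12, 9, 11, 8, 7, 13, 3, 14, 6, 5, 4, 17, 10, 16]
rank  pair      lcp
   1  s[19:],s[0:]  2  'ab'
   2  s[0:],s[2:]  1  'a'
   3  s[2:],s[15:]  1  'a'
   4  s[15:],s[20:]  0  ''
   5  s[20:],s[18:]  1  'b'
   6  s[18:],s[1:]  2  'ba'
   7  s[1:],s[12:]  1  'b'
   8  s[12:],s[9:]  1  'b'
   9  s[9:],s[11:]  0  ''
  10  s[11:],s[8:]  2  'cb'
  11  s[8:],s[7:]  1  'c'
  12  s[7:],s[13:]  1  'c'
  13  s[13:],s[3:]  2  'cd'
  14  s[3:],s[14:]  0  ''
  15  s[14:],s[6:]  1  'd'
  16  s[6:],s[5:]  1  'd'
  17  s[5:],s[4:]  2  'dd'
  18  s[4:],s[17:]  0  ''
  19  s[17:],s[10:]  1  'e'
  20  s[10:],s[16:]  1  'e'

n(n+1)/2 = 21·22/2 = 231
Σ LCP = 0 + 2 + 1 + 1 + 0 + 1 + 2 + 1 + 1 + 0 + 2 + 1 + 1 + 2 + 0 + 1 + 1 + 2 + 0 + 1 + 1 = 21
distinct = 231 − 21 = 210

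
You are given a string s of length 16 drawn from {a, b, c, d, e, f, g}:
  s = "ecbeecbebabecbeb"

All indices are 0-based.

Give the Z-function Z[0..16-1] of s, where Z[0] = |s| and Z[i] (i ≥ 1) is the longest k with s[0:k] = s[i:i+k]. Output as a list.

Z[0]=16
i=1: i≥r, start 0; Z[1]=0
i=2: i≥r, start 0; Z[2]=0
i=3: i≥r, start 0; Z[3]=1 grow→box=[3,4)
i=4: i≥r, start 0; Z[4]=4 grow→box=[4,8)
i=5: min(r-i=3, Z[1]=0)=0; Z[5]=0
i=6: min(r-i=2, Z[2]=0)=0; Z[6]=0
i=7: min(r-i=1, Z[3]=1)=1; Z[7]=1
i=8: i≥r, start 0; Z[8]=0
i=9: i≥r, start 0; Z[9]=0
i=10: i≥r, start 0; Z[10]=0
i=11: i≥r, start 0; Z[11]=4 grow→box=[11,15)
i=12: min(r-i=3, Z[1]=0)=0; Z[12]=0
i=13: min(r-i=2, Z[2]=0)=0; Z[13]=0
i=14: min(r-i=1, Z[3]=1)=1; Z[14]=1
i=15: i≥r, start 0; Z[15]=0

[16, 0, 0, 1, 4, 0, 0, 1, 0, 0, 0, 4, 0, 0, 1, 0]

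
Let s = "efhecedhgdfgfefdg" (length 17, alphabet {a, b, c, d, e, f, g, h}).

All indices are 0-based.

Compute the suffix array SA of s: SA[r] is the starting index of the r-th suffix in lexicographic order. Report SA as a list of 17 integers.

rank→(start, suffix):
  0 → (4, 'cedhgdfgfefdg')
  1 → (9, 'dfgfefdg')
  2 → (15, 'dg')
  3 → (6, 'dhgdfgfefdg')
  4 → (3, 'ecedhgdfgfefdg')
  5 → (5, 'edhgdfgfefdg')
  6 → (13, 'efdg')
  7 → (0, 'efhecedhgdfgfefdg')
  8 → (14, 'fdg')
  9 → (12, 'fefdg')
  10 → (10, 'fgfefdg')
  11 → (1, 'fhecedhgdfgfefdg')
  12 → (16, 'g')
  13 → (8, 'gdfgfefdg')
  14 → (11, 'gfefdg')
  15 → (2, 'hecedhgdfgfefdg')
  16 → (7, 'hgdfgfefdg')

[4, 9, 15, 6, 3, 5, 13, 0, 14, 12, 10, 1, 16, 8, 11, 2, 7]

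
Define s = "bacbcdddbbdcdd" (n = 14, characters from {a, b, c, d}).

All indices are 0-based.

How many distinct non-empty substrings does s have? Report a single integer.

sorted suffixes:
  #0 SA[0]=1  'acbcdddbbdcdd'
  #1 SA[1]=0  'bacbcdddbbdcdd'
  #2 SA[2]=8  'bbdcdd'
  #3 SA[3]=3  'bcdddbbdcdd'
  #4 SA[4]=9  'bdcdd'
  #5 SA[5]=2  'cbcdddbbdcdd'
  #6 SA[6]=11  'cdd'
  #7 SA[7]=4  'cdddbbdcdd'
  #8 SA[8]=13  'd'
  #9 SA[9]=7  'dbbdcdd'
  #10 SA[10]=10  'dcdd'
  #11 SA[11]=12  'dd'
  #12 SA[12]=6  'ddbbdcdd'
  #13 SA[13]=5  'dddbbdcdd'

SA = [1, 0, 8, 3, 9, 2, 11, 4, 13, 7, 10, 12, 6, 5]
rank  pair      lcp
   1  s[1:],s[0:]  0  ''
   2  s[0:],s[8:]  1  'b'
   3  s[8:],s[3:]  1  'b'
   4  s[3:],s[9:]  1  'b'
   5  s[9:],s[2:]  0  ''
   6  s[2:],s[11:]  1  'c'
   7  s[11:],s[4:]  3  'cdd'
   8  s[4:],s[13:]  0  ''
   9  s[13:],s[7:]  1  'd'
  10  s[7:],s[10:]  1  'd'
  11  s[10:],s[12:]  1  'd'
  12  s[12:],s[6:]  2  'dd'
  13  s[6:],s[5:]  2  'dd'

n(n+1)/2 = 14·15/2 = 105
Σ LCP = 0 + 0 + 1 + 1 + 1 + 0 + 1 + 3 + 0 + 1 + 1 + 1 + 2 + 2 = 14
distinct = 105 − 14 = 91

91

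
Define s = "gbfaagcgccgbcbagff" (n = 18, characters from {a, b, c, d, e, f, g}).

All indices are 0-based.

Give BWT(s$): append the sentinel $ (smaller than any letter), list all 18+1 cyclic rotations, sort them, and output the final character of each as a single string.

rank  rotation             last
    0  $gbfaagcgccgbcbagff  f
    1  aagcgccgbcbagff$gbf  f
    2  agcgccgbcbagff$gbfa  a
    3  agff$gbfaagcgccgbcb  b
    4  bagff$gbfaagcgccgbc  c
    5  bcbagff$gbfaagcgccg  g
    6  bfaagcgccgbcbagff$g  g
    7  cbagff$gbfaagcgccgb  b
    8  ccgbcbagff$gbfaagcg  g
    9  cgbcbagff$gbfaagcgc  c
   10  cgccgbcbagff$gbfaag  g
   11  f$gbfaagcgccgbcbagf  f
   12  faagcgccgbcbagff$gb  b
   13  ff$gbfaagcgccgbcbag  g
   14  gbcbagff$gbfaagcgcc  c
   15  gbfaagcgccgbcbagff$  $
   16  gccgbcbagff$gbfaagc  c
   17  gcgccgbcbagff$gbfaa  a
   18  gff$gbfaagcgccgbcba  a

ffabcggbgcgfbgc$caa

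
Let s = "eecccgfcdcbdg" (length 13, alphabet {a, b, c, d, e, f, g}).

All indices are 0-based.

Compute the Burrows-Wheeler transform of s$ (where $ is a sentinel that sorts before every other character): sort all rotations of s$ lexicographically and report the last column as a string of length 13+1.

rank  rotation        last
    0  $eecccgfcdcbdg  g
    1  bdg$eecccgfcdc  c
    2  cbdg$eecccgfcd  d
    3  cccgfcdcbdg$ee  e
    4  ccgfcdcbdg$eec  c
    5  cdcbdg$eecccgf  f
    6  cgfcdcbdg$eecc  c
    7  dcbdg$eecccgfc  c
    8  dg$eecccgfcdcb  b
    9  ecccgfcdcbdg$e  e
   10  eecccgfcdcbdg$  $
   11  fcdcbdg$eecccg  g
   12  g$eecccgfcdcbd  d
   13  gfcdcbdg$eeccc  c

gcdecfccbe$gdc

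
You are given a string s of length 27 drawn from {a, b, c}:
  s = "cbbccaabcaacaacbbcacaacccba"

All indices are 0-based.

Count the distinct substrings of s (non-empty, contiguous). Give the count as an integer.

rank | idx | suffix
   0 |  26 | a
   1 |   5 | aabcaacaacbbcacaacccba
   2 |   9 | aacaacbbcacaacccba
   3 |  12 | aacbbcacaacccba
   4 |  20 | aacccba
   5 |   6 | abcaacaacbbcacaacccba
   6 |  10 | acaacbbcacaacccba
   7 |  18 | acaacccba
   8 |  13 | acbbcacaacccba
   9 |  21 | acccba
  10 |  25 | ba
  11 |  15 | bbcacaacccba
  12 |   1 | bbccaabcaacaacbbcacaacccba
  13 |   7 | bcaacaacbbcacaacccba
  14 |  16 | bcacaacccba
  15 |   2 | bccaabcaacaacbbcacaacccba
  16 |   4 | caabcaacaacbbcacaacccba
  17 |   8 | caacaacbbcacaacccba
  18 |  11 | caacbbcacaacccba
  19 |  19 | caacccba
  20 |  17 | cacaacccba
  21 |  24 | cba
  22 |  14 | cbbcacaacccba
  23 |   0 | cbbccaabcaacaacbbcacaacccba
  24 |   3 | ccaabcaacaacbbcacaacccba
  25 |  23 | ccba
  26 |  22 | cccba

SA = [26, 5, 9, 12, 20, 6, 10, 18, 13, 21, 25, 15, 1, 7, 16, 2, 4, 8, 11, 19, 17, 24, 14, 0, 3, 23, 22]
i: (SA[i-1],SA[i]) lcp shared
  1: (26,5) 1 'a'
  2: (5,9) 2 'aa'
  3: (9,12) 3 'aac'
  4: (12,20) 3 'aac'
  5: (20,6) 1 'a'
  6: (6,10) 1 'a'
  7: (10,18) 5 'acaac'
  8: (18,13) 2 'ac'
  9: (13,21) 2 'ac'
  10: (21,25) 0 ''
  11: (25,15) 1 'b'
  12: (15,1) 3 'bbc'
  13: (1,7) 1 'b'
  14: (7,16) 3 'bca'
  15: (16,2) 2 'bc'
  16: (2,4) 0 ''
  17: (4,8) 3 'caa'
  18: (8,11) 4 'caac'
  19: (11,19) 4 'caac'
  20: (19,17) 2 'ca'
  21: (17,24) 1 'c'
  22: (24,14) 2 'cb'
  23: (14,0) 4 'cbbc'
  24: (0,3) 1 'c'
  25: (3,23) 2 'cc'
  26: (23,22) 2 'cc'

n(n+1)/2 = 27·28/2 = 378
Σ LCP = 0 + 1 + 2 + 3 + 3 + 1 + 1 + 5 + 2 + 2 + 0 + 1 + 3 + 1 + 3 + 2 + 0 + 3 + 4 + 4 + 2 + 1 + 2 + 4 + 1 + 2 + 2 = 55
distinct = 378 − 55 = 323

323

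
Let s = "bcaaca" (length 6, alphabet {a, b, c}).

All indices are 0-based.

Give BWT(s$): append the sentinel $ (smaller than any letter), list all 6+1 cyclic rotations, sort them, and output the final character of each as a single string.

acca$ab

rank  rotation last
    0  $bcaaca  a
    1  a$bcaac  c
    2  aaca$bc  c
    3  aca$bca  a
    4  bcaaca$  $
    5  ca$bcaa  a
    6  caaca$b  b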